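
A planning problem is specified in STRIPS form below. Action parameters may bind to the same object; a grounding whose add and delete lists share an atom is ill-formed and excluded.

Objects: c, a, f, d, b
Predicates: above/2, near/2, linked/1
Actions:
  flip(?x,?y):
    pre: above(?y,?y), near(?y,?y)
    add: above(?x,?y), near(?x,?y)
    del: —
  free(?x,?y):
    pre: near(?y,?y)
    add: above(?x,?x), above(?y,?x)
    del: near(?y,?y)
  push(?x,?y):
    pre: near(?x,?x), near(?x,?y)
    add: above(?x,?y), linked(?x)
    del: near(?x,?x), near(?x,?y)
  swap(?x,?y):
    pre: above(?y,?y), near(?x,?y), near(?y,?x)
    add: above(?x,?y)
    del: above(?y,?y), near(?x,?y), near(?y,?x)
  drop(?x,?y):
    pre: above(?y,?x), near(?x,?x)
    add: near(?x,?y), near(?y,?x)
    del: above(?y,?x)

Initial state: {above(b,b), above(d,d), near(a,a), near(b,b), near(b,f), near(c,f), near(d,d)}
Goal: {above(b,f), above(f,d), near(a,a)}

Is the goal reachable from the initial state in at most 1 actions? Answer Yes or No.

1. flip(f,d)  →  {above(b,b), above(d,d), above(f,d), near(a,a), near(b,b), near(b,f), near(c,f), near(d,d), near(f,d)}
2. free(f,b)  →  {above(b,b), above(b,f), above(d,d), above(f,d), above(f,f), near(a,a), near(b,f), near(c,f), near(d,d), near(f,d)}
optimal plan length = 2; 2 > 1

No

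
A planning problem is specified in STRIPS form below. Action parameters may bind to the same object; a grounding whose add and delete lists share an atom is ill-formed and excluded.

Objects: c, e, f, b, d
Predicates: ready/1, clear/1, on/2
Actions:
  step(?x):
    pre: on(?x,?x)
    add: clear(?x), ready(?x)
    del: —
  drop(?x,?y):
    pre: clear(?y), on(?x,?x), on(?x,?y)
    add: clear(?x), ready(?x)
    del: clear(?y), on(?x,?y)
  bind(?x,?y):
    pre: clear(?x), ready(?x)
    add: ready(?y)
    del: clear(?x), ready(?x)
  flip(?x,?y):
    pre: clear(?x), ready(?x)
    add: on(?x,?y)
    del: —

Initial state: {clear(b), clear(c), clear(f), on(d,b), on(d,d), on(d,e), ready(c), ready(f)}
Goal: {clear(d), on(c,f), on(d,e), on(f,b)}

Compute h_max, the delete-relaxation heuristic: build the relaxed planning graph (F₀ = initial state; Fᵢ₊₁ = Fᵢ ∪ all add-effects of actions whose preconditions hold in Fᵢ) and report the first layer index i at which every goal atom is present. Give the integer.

F0 = init (8 atoms)
F1 = F0 ∪ {clear(d), on(c,b), on(c,c), on(c,d), on(c,e), on(c,f), on(f,b), on(f,c), on(f,d), on(f,e), on(f,f), ready(b), ready(d), ready(e)}  (22 atoms)
goal ⊆ F1  ⇒  h_max = 1

1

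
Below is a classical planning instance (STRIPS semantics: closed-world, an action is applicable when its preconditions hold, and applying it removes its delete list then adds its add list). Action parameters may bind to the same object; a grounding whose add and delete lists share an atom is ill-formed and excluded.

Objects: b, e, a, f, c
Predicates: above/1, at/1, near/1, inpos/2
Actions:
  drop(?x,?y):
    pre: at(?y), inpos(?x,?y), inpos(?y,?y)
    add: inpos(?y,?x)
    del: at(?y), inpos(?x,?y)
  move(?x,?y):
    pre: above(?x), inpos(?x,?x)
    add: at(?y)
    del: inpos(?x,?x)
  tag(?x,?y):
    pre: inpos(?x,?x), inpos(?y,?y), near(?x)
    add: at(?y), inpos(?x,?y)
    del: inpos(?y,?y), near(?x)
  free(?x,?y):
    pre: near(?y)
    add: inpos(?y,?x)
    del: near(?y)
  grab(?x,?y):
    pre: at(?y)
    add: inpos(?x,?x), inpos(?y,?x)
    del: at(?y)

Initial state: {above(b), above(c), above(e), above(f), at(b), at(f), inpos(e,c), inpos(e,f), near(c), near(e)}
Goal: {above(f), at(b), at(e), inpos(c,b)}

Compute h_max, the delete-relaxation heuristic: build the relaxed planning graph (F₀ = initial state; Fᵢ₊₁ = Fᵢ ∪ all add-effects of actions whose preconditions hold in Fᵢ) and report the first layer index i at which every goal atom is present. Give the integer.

2

F0 = init (10 atoms)
F1 = F0 ∪ {inpos(a,a), inpos(b,a), inpos(b,b), inpos(b,c), inpos(b,e), inpos(b,f), inpos(c,a), inpos(c,b), inpos(c,c), inpos(c,e), inpos(c,f), inpos(e,a), inpos(e,b), inpos(e,e), inpos(f,a), inpos(f,b), inpos(f,c), inpos(f,e), inpos(f,f)}  (29 atoms)
F2 = F1 ∪ {at(a), at(c), at(e)}  (32 atoms)
goal ⊆ F2  ⇒  h_max = 2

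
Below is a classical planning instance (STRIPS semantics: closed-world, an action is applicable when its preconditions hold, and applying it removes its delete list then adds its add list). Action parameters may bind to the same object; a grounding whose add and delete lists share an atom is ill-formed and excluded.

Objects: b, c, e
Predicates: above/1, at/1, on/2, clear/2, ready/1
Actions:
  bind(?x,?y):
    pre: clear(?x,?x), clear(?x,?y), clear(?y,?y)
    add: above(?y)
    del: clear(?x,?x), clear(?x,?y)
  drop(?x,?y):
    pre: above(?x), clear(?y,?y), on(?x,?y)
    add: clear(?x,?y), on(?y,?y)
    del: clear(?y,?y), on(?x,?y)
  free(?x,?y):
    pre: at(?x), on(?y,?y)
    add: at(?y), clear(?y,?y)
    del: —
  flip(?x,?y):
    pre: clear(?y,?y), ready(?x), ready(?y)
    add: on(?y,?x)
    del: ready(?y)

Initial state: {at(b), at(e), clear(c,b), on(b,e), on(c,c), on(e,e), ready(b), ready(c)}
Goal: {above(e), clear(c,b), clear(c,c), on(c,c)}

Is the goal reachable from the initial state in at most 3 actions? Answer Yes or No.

Yes

1. free(b,c)  →  {at(b), at(c), at(e), clear(c,b), clear(c,c), on(b,e), on(c,c), on(e,e), ready(b), ready(c)}
2. free(b,e)  →  {at(b), at(c), at(e), clear(c,b), clear(c,c), clear(e,e), on(b,e), on(c,c), on(e,e), ready(b), ready(c)}
3. bind(e,e)  →  {above(e), at(b), at(c), at(e), clear(c,b), clear(c,c), on(b,e), on(c,c), on(e,e), ready(b), ready(c)}
optimal plan length = 3; 3 ≤ 3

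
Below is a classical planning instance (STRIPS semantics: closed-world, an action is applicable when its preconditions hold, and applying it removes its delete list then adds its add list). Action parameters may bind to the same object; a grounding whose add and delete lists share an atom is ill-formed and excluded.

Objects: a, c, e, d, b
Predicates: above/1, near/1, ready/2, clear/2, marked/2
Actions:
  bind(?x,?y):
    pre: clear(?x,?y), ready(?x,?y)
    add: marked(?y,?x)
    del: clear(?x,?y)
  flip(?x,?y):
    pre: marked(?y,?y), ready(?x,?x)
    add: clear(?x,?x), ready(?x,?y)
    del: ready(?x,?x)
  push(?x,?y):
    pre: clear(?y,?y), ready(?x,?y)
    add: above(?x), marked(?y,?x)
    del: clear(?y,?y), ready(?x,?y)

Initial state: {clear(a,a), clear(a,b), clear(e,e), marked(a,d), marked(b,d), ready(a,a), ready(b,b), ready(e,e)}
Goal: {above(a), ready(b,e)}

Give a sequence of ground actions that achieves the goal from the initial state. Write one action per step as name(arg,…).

bind(e,e); flip(b,e); push(a,a)

1. bind(e,e)  →  {clear(a,a), clear(a,b), marked(a,d), marked(b,d), marked(e,e), ready(a,a), ready(b,b), ready(e,e)}
2. flip(b,e)  →  {clear(a,a), clear(a,b), clear(b,b), marked(a,d), marked(b,d), marked(e,e), ready(a,a), ready(b,e), ready(e,e)}
3. push(a,a)  →  {above(a), clear(a,b), clear(b,b), marked(a,a), marked(a,d), marked(b,d), marked(e,e), ready(b,e), ready(e,e)}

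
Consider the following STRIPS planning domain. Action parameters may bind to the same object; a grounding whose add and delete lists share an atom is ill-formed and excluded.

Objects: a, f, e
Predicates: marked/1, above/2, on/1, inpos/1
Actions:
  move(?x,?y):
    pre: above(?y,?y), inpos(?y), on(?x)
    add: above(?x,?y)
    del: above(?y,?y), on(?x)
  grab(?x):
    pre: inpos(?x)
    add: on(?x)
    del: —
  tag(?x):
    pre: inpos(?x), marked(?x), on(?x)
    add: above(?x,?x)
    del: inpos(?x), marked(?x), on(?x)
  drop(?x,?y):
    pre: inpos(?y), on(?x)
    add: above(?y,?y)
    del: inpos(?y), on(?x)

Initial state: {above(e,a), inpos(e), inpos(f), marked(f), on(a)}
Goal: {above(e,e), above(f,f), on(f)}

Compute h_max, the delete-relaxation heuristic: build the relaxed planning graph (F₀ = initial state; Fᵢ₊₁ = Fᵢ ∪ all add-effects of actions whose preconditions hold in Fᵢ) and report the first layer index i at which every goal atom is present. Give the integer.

F0 = init (5 atoms)
F1 = F0 ∪ {above(e,e), above(f,f), on(e), on(f)}  (9 atoms)
goal ⊆ F1  ⇒  h_max = 1

1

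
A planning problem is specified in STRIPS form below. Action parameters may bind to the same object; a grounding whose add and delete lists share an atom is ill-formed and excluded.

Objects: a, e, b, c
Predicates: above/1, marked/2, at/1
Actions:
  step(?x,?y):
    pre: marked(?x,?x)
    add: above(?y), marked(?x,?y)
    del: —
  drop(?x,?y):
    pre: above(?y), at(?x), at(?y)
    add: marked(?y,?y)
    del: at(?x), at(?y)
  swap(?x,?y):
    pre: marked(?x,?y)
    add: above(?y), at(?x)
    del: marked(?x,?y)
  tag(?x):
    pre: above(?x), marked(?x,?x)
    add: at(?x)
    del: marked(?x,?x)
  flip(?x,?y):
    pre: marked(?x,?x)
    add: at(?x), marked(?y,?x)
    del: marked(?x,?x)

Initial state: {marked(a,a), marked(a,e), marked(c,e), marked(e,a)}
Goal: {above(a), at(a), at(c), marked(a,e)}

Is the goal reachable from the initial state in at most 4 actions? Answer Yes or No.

1. swap(a,a)  →  {above(a), at(a), marked(a,e), marked(c,e), marked(e,a)}
2. swap(c,e)  →  {above(a), above(e), at(a), at(c), marked(a,e), marked(e,a)}
optimal plan length = 2; 2 ≤ 4

Yes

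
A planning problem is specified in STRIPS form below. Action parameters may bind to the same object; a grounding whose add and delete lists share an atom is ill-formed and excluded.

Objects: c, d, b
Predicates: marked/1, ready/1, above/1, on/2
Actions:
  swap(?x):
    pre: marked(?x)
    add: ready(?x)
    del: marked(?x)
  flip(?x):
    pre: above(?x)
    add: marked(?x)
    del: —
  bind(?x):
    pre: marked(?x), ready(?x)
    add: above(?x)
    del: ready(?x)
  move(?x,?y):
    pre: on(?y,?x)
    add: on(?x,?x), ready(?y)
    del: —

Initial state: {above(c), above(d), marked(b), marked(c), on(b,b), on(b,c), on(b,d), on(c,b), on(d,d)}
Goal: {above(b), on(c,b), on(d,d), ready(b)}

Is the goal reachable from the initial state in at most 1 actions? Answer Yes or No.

1. move(c,b)  →  {above(c), above(d), marked(b), marked(c), on(b,b), on(b,c), on(b,d), on(c,b), on(c,c), on(d,d), ready(b)}
2. bind(b)  →  {above(b), above(c), above(d), marked(b), marked(c), on(b,b), on(b,c), on(b,d), on(c,b), on(c,c), on(d,d)}
3. swap(b)  →  {above(b), above(c), above(d), marked(c), on(b,b), on(b,c), on(b,d), on(c,b), on(c,c), on(d,d), ready(b)}
optimal plan length = 3; 3 > 1

No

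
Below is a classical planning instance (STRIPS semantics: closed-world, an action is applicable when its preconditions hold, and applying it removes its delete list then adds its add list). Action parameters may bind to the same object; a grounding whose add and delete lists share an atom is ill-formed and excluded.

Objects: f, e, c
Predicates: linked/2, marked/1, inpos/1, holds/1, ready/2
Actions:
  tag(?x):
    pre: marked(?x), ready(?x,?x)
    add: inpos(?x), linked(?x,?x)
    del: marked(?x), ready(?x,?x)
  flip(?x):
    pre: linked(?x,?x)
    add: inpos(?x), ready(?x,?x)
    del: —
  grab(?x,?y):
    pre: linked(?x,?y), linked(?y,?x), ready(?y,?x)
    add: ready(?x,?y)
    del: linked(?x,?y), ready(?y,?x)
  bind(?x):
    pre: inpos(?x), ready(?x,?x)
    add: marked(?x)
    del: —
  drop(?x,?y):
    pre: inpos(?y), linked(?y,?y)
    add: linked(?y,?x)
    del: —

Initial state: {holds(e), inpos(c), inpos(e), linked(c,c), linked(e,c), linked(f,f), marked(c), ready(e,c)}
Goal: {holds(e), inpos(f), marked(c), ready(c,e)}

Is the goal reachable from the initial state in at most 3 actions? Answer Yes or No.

Yes

1. flip(f)  →  {holds(e), inpos(c), inpos(e), inpos(f), linked(c,c), linked(e,c), linked(f,f), marked(c), ready(e,c), ready(f,f)}
2. drop(e,c)  →  {holds(e), inpos(c), inpos(e), inpos(f), linked(c,c), linked(c,e), linked(e,c), linked(f,f), marked(c), ready(e,c), ready(f,f)}
3. grab(c,e)  →  {holds(e), inpos(c), inpos(e), inpos(f), linked(c,c), linked(e,c), linked(f,f), marked(c), ready(c,e), ready(f,f)}
optimal plan length = 3; 3 ≤ 3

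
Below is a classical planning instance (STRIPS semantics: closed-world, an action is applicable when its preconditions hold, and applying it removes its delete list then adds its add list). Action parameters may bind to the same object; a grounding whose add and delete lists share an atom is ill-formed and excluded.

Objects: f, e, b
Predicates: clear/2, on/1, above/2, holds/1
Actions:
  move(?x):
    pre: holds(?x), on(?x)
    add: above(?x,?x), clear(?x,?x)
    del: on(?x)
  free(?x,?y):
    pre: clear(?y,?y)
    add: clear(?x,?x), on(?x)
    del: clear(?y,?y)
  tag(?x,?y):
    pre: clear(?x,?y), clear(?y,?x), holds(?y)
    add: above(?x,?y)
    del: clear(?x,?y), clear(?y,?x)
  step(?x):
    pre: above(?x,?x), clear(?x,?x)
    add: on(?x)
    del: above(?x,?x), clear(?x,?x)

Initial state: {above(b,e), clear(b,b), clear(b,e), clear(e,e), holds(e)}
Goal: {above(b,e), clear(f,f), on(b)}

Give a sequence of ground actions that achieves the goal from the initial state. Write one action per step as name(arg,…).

free(f,b); free(b,e)

1. free(f,b)  →  {above(b,e), clear(b,e), clear(e,e), clear(f,f), holds(e), on(f)}
2. free(b,e)  →  {above(b,e), clear(b,b), clear(b,e), clear(f,f), holds(e), on(b), on(f)}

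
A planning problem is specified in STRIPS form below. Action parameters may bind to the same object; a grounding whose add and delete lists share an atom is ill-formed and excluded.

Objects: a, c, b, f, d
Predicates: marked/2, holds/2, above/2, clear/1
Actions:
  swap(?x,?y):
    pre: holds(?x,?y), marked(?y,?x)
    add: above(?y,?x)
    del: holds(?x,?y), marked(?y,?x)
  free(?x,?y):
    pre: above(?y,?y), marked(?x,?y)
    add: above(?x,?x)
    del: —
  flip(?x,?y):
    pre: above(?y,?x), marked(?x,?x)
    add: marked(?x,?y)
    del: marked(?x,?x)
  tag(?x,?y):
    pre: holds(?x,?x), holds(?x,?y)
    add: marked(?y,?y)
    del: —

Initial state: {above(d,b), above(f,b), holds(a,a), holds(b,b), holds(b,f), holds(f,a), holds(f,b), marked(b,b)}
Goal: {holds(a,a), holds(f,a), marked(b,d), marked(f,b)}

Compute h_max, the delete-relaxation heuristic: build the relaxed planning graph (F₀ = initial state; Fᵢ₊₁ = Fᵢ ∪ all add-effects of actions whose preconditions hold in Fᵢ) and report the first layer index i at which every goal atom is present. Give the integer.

F0 = init (8 atoms)
F1 = F0 ∪ {above(b,b), marked(a,a), marked(b,d), marked(b,f), marked(f,f)}  (13 atoms)
F2 = F1 ∪ {above(a,a), above(b,f)}  (15 atoms)
F3 = F2 ∪ {marked(f,b)}  (16 atoms)
goal ⊆ F3  ⇒  h_max = 3

3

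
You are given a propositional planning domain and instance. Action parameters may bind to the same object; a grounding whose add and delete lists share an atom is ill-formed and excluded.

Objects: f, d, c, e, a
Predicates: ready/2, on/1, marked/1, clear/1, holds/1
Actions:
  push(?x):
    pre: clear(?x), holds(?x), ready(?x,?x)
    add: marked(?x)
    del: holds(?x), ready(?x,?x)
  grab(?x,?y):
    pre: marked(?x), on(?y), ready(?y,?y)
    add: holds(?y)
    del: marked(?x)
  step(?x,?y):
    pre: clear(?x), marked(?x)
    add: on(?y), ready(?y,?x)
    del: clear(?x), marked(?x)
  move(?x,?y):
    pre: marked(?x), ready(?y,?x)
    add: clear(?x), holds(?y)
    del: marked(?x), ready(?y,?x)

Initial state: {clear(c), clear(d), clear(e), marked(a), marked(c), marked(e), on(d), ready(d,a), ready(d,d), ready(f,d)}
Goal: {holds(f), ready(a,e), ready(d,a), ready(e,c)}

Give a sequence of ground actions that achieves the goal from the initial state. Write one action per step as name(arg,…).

1. grab(a,d)  →  {clear(c), clear(d), clear(e), holds(d), marked(c), marked(e), on(d), ready(d,a), ready(d,d), ready(f,d)}
2. push(d)  →  {clear(c), clear(d), clear(e), marked(c), marked(d), marked(e), on(d), ready(d,a), ready(f,d)}
3. step(c,e)  →  {clear(d), clear(e), marked(d), marked(e), on(d), on(e), ready(d,a), ready(e,c), ready(f,d)}
4. step(e,a)  →  {clear(d), marked(d), on(a), on(d), on(e), ready(a,e), ready(d,a), ready(e,c), ready(f,d)}
5. move(d,f)  →  {clear(d), holds(f), on(a), on(d), on(e), ready(a,e), ready(d,a), ready(e,c)}

grab(a,d); push(d); step(c,e); step(e,a); move(d,f)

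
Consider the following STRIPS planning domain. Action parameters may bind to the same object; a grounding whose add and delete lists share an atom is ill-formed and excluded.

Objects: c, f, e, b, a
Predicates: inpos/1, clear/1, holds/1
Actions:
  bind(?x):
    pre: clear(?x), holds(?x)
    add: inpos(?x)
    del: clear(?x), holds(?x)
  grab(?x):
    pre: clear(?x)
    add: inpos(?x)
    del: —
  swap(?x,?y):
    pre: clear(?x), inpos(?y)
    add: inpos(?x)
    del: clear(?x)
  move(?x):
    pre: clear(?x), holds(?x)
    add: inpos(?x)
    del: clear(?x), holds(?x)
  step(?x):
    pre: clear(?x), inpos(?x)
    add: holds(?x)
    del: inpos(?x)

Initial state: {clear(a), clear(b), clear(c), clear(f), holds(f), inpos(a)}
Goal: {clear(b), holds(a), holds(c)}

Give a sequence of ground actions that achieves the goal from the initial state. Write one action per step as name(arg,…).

1. grab(c)  →  {clear(a), clear(b), clear(c), clear(f), holds(f), inpos(a), inpos(c)}
2. step(c)  →  {clear(a), clear(b), clear(c), clear(f), holds(c), holds(f), inpos(a)}
3. step(a)  →  {clear(a), clear(b), clear(c), clear(f), holds(a), holds(c), holds(f)}

grab(c); step(c); step(a)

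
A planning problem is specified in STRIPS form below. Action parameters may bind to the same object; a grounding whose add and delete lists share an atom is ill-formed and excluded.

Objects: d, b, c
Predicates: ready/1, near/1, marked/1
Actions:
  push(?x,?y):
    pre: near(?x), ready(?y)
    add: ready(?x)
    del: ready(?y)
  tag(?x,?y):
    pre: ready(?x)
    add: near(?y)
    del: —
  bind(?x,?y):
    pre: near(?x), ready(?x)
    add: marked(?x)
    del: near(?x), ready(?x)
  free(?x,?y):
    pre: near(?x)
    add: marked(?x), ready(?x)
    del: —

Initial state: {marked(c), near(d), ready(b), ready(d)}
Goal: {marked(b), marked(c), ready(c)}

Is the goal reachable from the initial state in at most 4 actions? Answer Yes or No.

Yes

1. tag(d,b)  →  {marked(c), near(b), near(d), ready(b), ready(d)}
2. tag(d,c)  →  {marked(c), near(b), near(c), near(d), ready(b), ready(d)}
3. push(c,d)  →  {marked(c), near(b), near(c), near(d), ready(b), ready(c)}
4. bind(b,d)  →  {marked(b), marked(c), near(c), near(d), ready(c)}
optimal plan length = 4; 4 ≤ 4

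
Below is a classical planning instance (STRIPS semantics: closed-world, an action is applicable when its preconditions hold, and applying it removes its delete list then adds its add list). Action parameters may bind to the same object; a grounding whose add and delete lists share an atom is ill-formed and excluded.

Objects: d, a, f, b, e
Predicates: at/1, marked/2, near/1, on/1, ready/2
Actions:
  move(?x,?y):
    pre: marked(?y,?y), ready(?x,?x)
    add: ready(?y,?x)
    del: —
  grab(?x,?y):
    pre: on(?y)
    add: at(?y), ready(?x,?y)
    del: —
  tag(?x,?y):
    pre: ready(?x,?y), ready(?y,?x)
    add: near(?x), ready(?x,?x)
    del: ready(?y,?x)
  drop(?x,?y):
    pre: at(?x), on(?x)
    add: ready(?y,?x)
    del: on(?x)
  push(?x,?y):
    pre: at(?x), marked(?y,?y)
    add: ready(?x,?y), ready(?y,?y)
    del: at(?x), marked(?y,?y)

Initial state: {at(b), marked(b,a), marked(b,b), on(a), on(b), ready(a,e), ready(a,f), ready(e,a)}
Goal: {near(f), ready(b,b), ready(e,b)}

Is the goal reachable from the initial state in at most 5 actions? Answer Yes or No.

Yes

1. grab(f,a)  →  {at(a), at(b), marked(b,a), marked(b,b), on(a), on(b), ready(a,e), ready(a,f), ready(e,a), ready(f,a)}
2. grab(b,b)  →  {at(a), at(b), marked(b,a), marked(b,b), on(a), on(b), ready(a,e), ready(a,f), ready(b,b), ready(e,a), ready(f,a)}
3. grab(e,b)  →  {at(a), at(b), marked(b,a), marked(b,b), on(a), on(b), ready(a,e), ready(a,f), ready(b,b), ready(e,a), ready(e,b), ready(f,a)}
4. tag(f,a)  →  {at(a), at(b), marked(b,a), marked(b,b), near(f), on(a), on(b), ready(a,e), ready(b,b), ready(e,a), ready(e,b), ready(f,a), ready(f,f)}
optimal plan length = 4; 4 ≤ 5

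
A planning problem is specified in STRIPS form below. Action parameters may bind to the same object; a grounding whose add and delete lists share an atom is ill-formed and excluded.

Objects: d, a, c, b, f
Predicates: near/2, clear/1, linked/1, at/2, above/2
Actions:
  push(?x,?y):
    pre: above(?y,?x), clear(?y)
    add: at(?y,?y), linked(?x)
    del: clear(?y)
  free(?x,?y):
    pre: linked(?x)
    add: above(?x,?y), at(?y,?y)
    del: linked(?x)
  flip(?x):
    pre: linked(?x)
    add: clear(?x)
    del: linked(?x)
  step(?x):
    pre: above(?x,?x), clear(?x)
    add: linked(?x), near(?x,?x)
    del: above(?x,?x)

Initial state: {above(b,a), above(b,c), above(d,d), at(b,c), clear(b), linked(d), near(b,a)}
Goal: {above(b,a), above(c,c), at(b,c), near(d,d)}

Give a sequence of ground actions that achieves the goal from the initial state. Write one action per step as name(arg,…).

1. push(c,b)  →  {above(b,a), above(b,c), above(d,d), at(b,b), at(b,c), linked(c), linked(d), near(b,a)}
2. free(c,c)  →  {above(b,a), above(b,c), above(c,c), above(d,d), at(b,b), at(b,c), at(c,c), linked(d), near(b,a)}
3. flip(d)  →  {above(b,a), above(b,c), above(c,c), above(d,d), at(b,b), at(b,c), at(c,c), clear(d), near(b,a)}
4. step(d)  →  {above(b,a), above(b,c), above(c,c), at(b,b), at(b,c), at(c,c), clear(d), linked(d), near(b,a), near(d,d)}

push(c,b); free(c,c); flip(d); step(d)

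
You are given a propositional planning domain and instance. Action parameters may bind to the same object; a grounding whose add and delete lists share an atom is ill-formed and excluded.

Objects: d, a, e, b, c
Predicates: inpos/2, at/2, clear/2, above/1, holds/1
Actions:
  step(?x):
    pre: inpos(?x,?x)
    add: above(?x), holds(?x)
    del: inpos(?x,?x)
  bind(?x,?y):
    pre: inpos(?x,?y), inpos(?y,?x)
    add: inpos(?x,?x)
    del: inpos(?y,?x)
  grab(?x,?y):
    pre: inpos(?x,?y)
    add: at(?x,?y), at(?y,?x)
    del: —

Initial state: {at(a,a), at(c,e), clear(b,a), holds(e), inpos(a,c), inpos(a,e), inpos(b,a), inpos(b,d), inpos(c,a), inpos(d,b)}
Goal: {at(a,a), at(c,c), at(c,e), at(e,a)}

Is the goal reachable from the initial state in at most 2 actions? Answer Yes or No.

No

1. bind(c,a)  →  {at(a,a), at(c,e), clear(b,a), holds(e), inpos(a,e), inpos(b,a), inpos(b,d), inpos(c,a), inpos(c,c), inpos(d,b)}
2. grab(a,e)  →  {at(a,a), at(a,e), at(c,e), at(e,a), clear(b,a), holds(e), inpos(a,e), inpos(b,a), inpos(b,d), inpos(c,a), inpos(c,c), inpos(d,b)}
3. grab(c,c)  →  {at(a,a), at(a,e), at(c,c), at(c,e), at(e,a), clear(b,a), holds(e), inpos(a,e), inpos(b,a), inpos(b,d), inpos(c,a), inpos(c,c), inpos(d,b)}
optimal plan length = 3; 3 > 2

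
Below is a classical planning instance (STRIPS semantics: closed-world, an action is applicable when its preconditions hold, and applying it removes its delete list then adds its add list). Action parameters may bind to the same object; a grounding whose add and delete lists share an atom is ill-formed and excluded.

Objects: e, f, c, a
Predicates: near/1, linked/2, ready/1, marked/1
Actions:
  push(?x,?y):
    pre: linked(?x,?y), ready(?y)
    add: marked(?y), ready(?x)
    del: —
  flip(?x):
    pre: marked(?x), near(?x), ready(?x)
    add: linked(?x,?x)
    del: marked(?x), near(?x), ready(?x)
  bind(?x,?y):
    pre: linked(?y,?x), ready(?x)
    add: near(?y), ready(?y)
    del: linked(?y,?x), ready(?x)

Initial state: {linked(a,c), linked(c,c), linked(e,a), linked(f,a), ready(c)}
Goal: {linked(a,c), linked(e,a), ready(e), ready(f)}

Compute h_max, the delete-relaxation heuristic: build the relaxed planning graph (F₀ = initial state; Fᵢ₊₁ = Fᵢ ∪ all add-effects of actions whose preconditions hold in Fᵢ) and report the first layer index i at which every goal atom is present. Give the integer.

2

F0 = init (5 atoms)
F1 = F0 ∪ {marked(c), near(a), ready(a)}  (8 atoms)
F2 = F1 ∪ {marked(a), near(e), near(f), ready(e), ready(f)}  (13 atoms)
goal ⊆ F2  ⇒  h_max = 2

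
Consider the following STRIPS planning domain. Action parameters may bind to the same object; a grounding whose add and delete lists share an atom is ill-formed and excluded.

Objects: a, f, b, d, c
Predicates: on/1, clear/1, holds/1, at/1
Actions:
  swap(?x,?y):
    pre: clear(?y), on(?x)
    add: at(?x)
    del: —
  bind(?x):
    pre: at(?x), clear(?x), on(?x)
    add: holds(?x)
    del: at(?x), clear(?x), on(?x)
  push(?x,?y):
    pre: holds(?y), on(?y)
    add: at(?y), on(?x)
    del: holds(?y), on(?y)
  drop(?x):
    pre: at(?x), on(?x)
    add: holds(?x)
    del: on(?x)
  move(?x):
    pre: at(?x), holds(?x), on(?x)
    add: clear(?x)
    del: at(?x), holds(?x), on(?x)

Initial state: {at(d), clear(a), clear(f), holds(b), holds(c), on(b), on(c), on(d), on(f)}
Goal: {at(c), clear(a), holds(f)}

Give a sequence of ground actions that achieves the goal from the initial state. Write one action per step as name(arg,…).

swap(f,a); swap(c,a); bind(f)

1. swap(f,a)  →  {at(d), at(f), clear(a), clear(f), holds(b), holds(c), on(b), on(c), on(d), on(f)}
2. swap(c,a)  →  {at(c), at(d), at(f), clear(a), clear(f), holds(b), holds(c), on(b), on(c), on(d), on(f)}
3. bind(f)  →  {at(c), at(d), clear(a), holds(b), holds(c), holds(f), on(b), on(c), on(d)}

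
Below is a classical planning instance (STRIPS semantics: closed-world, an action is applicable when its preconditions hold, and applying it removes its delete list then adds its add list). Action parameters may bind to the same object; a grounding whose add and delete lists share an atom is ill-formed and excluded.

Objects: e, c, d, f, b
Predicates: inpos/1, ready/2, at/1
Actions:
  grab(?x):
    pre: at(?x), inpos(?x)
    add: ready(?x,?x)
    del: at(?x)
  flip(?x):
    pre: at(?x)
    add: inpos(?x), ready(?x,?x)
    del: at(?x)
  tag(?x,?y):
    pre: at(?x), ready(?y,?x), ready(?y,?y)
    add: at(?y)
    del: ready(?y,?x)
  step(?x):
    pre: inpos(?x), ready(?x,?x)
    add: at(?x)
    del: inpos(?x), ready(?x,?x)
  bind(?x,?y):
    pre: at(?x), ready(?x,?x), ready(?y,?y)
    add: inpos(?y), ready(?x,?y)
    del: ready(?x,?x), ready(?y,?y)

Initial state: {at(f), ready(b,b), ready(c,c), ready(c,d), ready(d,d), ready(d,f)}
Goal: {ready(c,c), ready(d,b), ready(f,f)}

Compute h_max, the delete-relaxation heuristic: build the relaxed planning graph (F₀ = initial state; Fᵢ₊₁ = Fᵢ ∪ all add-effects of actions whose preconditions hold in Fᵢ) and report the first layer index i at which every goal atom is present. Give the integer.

F0 = init (6 atoms)
F1 = F0 ∪ {at(d), inpos(f), ready(f,f)}  (9 atoms)
F2 = F1 ∪ {at(c), inpos(b), inpos(c), inpos(d), ready(d,b), ready(d,c), ready(f,b), ready(f,c), ready(f,d)}  (18 atoms)
goal ⊆ F2  ⇒  h_max = 2

2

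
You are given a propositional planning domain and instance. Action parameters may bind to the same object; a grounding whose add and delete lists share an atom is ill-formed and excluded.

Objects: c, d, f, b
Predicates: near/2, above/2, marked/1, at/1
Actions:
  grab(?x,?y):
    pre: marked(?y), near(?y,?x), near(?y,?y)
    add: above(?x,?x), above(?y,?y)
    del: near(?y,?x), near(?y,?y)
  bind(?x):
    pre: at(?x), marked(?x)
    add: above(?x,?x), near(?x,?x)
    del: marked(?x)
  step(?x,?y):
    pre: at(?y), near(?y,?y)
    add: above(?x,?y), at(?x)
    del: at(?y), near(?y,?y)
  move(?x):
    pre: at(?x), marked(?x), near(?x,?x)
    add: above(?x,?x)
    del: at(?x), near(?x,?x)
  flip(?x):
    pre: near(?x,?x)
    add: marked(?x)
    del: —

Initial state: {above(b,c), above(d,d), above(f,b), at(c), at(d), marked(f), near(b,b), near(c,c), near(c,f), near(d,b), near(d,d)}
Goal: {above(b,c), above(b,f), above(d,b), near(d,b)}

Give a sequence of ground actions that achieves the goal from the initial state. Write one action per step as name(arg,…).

step(f,c); bind(f); step(b,f); step(d,b)

1. step(f,c)  →  {above(b,c), above(d,d), above(f,b), above(f,c), at(d), at(f), marked(f), near(b,b), near(c,f), near(d,b), near(d,d)}
2. bind(f)  →  {above(b,c), above(d,d), above(f,b), above(f,c), above(f,f), at(d), at(f), near(b,b), near(c,f), near(d,b), near(d,d), near(f,f)}
3. step(b,f)  →  {above(b,c), above(b,f), above(d,d), above(f,b), above(f,c), above(f,f), at(b), at(d), near(b,b), near(c,f), near(d,b), near(d,d)}
4. step(d,b)  →  {above(b,c), above(b,f), above(d,b), above(d,d), above(f,b), above(f,c), above(f,f), at(d), near(c,f), near(d,b), near(d,d)}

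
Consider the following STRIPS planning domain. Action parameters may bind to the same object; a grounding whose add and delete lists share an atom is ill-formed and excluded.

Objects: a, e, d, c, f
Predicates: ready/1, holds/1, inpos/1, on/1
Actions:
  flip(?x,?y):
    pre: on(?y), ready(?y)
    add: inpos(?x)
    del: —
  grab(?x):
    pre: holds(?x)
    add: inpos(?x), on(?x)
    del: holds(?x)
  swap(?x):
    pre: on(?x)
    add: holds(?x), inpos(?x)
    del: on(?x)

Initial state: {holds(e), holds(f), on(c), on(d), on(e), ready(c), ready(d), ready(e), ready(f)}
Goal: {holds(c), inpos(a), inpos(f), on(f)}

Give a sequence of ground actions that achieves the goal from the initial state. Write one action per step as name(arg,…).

flip(a,e); grab(f); swap(c)

1. flip(a,e)  →  {holds(e), holds(f), inpos(a), on(c), on(d), on(e), ready(c), ready(d), ready(e), ready(f)}
2. grab(f)  →  {holds(e), inpos(a), inpos(f), on(c), on(d), on(e), on(f), ready(c), ready(d), ready(e), ready(f)}
3. swap(c)  →  {holds(c), holds(e), inpos(a), inpos(c), inpos(f), on(d), on(e), on(f), ready(c), ready(d), ready(e), ready(f)}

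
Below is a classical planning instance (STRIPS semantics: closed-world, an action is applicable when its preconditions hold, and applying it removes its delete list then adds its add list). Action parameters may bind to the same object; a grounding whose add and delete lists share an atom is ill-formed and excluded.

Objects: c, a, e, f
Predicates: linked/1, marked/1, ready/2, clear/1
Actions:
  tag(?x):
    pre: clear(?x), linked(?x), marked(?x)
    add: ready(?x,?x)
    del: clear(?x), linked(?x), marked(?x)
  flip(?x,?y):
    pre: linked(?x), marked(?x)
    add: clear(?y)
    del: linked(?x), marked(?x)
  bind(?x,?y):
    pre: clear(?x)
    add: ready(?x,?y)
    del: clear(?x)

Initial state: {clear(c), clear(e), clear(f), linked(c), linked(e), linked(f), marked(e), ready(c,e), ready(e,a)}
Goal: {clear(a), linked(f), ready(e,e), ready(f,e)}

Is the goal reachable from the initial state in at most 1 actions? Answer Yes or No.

No

1. flip(e,a)  →  {clear(a), clear(c), clear(e), clear(f), linked(c), linked(f), ready(c,e), ready(e,a)}
2. bind(e,e)  →  {clear(a), clear(c), clear(f), linked(c), linked(f), ready(c,e), ready(e,a), ready(e,e)}
3. bind(f,e)  →  {clear(a), clear(c), linked(c), linked(f), ready(c,e), ready(e,a), ready(e,e), ready(f,e)}
optimal plan length = 3; 3 > 1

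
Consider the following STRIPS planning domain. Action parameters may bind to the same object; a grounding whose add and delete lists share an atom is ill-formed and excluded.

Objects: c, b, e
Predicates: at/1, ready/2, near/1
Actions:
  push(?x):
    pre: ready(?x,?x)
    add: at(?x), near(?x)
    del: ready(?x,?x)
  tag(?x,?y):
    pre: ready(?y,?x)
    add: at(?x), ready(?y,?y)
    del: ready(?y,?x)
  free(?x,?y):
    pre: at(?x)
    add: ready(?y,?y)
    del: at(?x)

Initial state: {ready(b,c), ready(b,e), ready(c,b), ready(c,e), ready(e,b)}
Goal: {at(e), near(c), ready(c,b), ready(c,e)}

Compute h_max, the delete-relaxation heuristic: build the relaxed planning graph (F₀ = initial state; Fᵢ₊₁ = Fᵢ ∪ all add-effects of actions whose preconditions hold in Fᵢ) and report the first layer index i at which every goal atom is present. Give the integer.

F0 = init (5 atoms)
F1 = F0 ∪ {at(b), at(c), at(e), ready(b,b), ready(c,c), ready(e,e)}  (11 atoms)
F2 = F1 ∪ {near(b), near(c), near(e)}  (14 atoms)
goal ⊆ F2  ⇒  h_max = 2

2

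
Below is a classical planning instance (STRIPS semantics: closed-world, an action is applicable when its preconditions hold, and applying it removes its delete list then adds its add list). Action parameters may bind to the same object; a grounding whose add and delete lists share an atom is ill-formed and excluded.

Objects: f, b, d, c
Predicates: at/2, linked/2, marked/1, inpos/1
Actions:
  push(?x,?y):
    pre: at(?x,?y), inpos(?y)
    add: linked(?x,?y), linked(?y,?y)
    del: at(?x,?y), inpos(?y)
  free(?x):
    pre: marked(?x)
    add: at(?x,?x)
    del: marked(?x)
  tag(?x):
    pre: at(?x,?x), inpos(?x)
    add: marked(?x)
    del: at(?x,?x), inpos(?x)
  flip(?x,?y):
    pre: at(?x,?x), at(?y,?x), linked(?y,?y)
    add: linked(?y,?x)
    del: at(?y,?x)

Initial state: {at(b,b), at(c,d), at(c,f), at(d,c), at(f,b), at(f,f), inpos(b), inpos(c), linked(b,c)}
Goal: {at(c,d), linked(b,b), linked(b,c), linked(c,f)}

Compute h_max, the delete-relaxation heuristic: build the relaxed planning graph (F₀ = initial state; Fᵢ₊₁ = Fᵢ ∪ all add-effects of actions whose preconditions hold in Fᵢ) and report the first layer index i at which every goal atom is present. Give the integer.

2

F0 = init (9 atoms)
F1 = F0 ∪ {linked(b,b), linked(c,c), linked(d,c), linked(f,b), marked(b)}  (14 atoms)
F2 = F1 ∪ {linked(c,f)}  (15 atoms)
goal ⊆ F2  ⇒  h_max = 2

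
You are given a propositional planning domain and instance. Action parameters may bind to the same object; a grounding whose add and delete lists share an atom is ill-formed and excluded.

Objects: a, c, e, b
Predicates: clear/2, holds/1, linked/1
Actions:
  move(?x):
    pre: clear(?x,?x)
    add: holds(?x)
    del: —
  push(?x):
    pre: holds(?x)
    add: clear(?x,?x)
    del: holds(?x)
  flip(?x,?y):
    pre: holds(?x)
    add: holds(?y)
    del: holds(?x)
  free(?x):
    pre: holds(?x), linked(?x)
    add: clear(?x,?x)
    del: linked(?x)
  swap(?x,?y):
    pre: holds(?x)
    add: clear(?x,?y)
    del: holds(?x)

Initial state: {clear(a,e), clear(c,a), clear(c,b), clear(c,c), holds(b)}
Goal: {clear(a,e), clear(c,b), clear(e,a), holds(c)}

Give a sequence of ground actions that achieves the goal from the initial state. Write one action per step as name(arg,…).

1. move(c)  →  {clear(a,e), clear(c,a), clear(c,b), clear(c,c), holds(b), holds(c)}
2. flip(b,e)  →  {clear(a,e), clear(c,a), clear(c,b), clear(c,c), holds(c), holds(e)}
3. swap(e,a)  →  {clear(a,e), clear(c,a), clear(c,b), clear(c,c), clear(e,a), holds(c)}

move(c); flip(b,e); swap(e,a)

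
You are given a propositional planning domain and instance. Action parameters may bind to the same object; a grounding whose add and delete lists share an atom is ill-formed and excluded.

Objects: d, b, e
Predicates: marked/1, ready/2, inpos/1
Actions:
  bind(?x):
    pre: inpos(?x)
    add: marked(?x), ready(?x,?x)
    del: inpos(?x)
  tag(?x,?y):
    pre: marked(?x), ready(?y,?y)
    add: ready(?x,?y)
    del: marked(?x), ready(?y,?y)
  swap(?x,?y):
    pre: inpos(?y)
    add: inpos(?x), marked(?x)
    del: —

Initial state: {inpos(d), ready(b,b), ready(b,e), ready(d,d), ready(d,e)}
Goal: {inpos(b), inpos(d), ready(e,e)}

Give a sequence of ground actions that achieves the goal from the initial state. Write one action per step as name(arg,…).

1. swap(b,d)  →  {inpos(b), inpos(d), marked(b), ready(b,b), ready(b,e), ready(d,d), ready(d,e)}
2. swap(e,d)  →  {inpos(b), inpos(d), inpos(e), marked(b), marked(e), ready(b,b), ready(b,e), ready(d,d), ready(d,e)}
3. bind(e)  →  {inpos(b), inpos(d), marked(b), marked(e), ready(b,b), ready(b,e), ready(d,d), ready(d,e), ready(e,e)}

swap(b,d); swap(e,d); bind(e)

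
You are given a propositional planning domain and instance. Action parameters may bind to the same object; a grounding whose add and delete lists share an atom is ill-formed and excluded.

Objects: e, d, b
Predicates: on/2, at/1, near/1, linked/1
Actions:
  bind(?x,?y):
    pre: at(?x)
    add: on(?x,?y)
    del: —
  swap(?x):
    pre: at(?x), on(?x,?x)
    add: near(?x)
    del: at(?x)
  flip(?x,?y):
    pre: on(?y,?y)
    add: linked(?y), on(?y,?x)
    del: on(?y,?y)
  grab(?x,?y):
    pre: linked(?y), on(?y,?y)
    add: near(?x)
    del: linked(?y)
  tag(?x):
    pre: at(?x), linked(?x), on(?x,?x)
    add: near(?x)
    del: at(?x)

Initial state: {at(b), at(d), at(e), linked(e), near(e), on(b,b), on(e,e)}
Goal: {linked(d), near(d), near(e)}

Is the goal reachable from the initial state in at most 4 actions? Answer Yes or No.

1. bind(d,d)  →  {at(b), at(d), at(e), linked(e), near(e), on(b,b), on(d,d), on(e,e)}
2. swap(d)  →  {at(b), at(e), linked(e), near(d), near(e), on(b,b), on(d,d), on(e,e)}
3. flip(e,d)  →  {at(b), at(e), linked(d), linked(e), near(d), near(e), on(b,b), on(d,e), on(e,e)}
optimal plan length = 3; 3 ≤ 4

Yes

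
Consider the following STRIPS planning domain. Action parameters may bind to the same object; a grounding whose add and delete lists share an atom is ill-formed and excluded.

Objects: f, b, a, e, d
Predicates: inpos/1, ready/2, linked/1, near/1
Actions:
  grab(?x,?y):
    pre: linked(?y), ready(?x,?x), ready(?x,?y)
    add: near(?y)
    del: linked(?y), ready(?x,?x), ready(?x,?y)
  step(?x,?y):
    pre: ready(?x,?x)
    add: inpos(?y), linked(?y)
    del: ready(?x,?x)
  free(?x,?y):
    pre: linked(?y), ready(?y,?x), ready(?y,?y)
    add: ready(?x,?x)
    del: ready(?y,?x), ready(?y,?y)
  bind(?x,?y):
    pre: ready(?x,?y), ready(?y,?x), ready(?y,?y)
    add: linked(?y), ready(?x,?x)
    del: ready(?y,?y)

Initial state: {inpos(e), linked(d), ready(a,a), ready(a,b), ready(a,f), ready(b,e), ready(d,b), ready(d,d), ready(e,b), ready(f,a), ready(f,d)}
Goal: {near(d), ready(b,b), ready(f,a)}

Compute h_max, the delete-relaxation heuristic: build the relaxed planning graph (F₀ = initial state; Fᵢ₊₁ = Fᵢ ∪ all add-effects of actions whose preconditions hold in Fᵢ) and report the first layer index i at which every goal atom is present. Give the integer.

1

F0 = init (11 atoms)
F1 = F0 ∪ {inpos(a), inpos(b), inpos(d), inpos(f), linked(a), linked(b), linked(e), linked(f), near(d), ready(b,b), ready(f,f)}  (22 atoms)
goal ⊆ F1  ⇒  h_max = 1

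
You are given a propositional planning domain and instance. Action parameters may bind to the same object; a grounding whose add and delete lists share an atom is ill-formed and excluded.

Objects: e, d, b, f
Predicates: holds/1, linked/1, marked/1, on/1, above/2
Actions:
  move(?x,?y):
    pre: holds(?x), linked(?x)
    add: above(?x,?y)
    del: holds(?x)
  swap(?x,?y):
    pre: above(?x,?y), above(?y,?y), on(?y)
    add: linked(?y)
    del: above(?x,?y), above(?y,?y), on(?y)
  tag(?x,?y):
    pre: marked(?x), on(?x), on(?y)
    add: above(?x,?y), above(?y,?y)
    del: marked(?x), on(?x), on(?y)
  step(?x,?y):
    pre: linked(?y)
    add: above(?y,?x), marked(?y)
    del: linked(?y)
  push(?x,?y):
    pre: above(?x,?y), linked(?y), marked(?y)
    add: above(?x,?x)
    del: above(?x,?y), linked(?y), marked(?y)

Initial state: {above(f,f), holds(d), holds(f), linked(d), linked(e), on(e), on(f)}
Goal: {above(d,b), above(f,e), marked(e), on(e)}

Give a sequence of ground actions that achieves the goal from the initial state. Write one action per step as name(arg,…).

1. move(d,b)  →  {above(d,b), above(f,f), holds(f), linked(d), linked(e), on(e), on(f)}
2. swap(f,f)  →  {above(d,b), holds(f), linked(d), linked(e), linked(f), on(e)}
3. move(f,e)  →  {above(d,b), above(f,e), linked(d), linked(e), linked(f), on(e)}
4. step(e,e)  →  {above(d,b), above(e,e), above(f,e), linked(d), linked(f), marked(e), on(e)}

move(d,b); swap(f,f); move(f,e); step(e,e)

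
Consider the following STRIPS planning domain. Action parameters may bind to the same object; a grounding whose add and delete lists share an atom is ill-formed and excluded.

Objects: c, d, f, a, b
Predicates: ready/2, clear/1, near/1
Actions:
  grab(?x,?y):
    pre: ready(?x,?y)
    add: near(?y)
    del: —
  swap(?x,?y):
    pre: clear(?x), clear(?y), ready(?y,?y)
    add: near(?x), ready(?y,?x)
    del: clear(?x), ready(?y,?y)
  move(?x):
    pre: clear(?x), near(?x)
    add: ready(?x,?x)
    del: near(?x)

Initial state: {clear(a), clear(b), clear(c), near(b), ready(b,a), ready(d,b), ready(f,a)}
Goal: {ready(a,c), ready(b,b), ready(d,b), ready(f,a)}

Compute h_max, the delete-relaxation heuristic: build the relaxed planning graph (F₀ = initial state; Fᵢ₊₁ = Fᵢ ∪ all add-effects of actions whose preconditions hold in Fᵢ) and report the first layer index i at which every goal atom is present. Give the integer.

F0 = init (7 atoms)
F1 = F0 ∪ {near(a), ready(b,b)}  (9 atoms)
F2 = F1 ∪ {near(c), ready(a,a), ready(b,c)}  (12 atoms)
F3 = F2 ∪ {ready(a,b), ready(a,c), ready(c,c)}  (15 atoms)
goal ⊆ F3  ⇒  h_max = 3

3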